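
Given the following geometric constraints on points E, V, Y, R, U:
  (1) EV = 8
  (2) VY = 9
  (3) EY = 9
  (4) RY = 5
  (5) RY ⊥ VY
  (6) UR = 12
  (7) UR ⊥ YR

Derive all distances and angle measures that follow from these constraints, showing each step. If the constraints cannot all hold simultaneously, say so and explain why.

The constraints are consistent.

Step 1: From VY = 9, YR = 5, and ∠VYR = 90°, by the law of cosines:
  VR² = VY² + YR² - 2·VY·YR·cos(90°) = 81 + 25 - 0 = 106
  VR = √106

Step 2: From YR = 5, RU = 12, and ∠YRU = 90°, by the law of cosines:
  YU² = YR² + RU² - 2·YR·RU·cos(90°) = 25 + 144 - 0 = 169
  YU = 13

Step 3: From EV = 8, EY = 9, VY = 9, by the inverse law of cosines:
  cos(∠VEY) = (EV² + EY² - VY²) / (2·EV·EY)
  ∠VEY = 63.61°

Step 4: From VE = 8, VY = 9, EY = 9, by the inverse law of cosines:
  cos(∠EVY) = (VE² + VY² - EY²) / (2·VE·VY)
  ∠EVY = 63.61°

Step 5: From YE = 9, YV = 9, EV = 8, by the inverse law of cosines:
  cos(∠EYV) = (YE² + YV² - EV²) / (2·YE·YV)
  ∠EYV = 52.78°

Step 6: From VR = √106, VY = 9, RY = 5, by the inverse law of cosines:
  cos(∠RVY) = (VR² + VY² - RY²) / (2·VR·VY)
  ∠RVY = 29.05°

Step 7: From YR = 5, YU = 13, RU = 12, by the inverse law of cosines:
  cos(∠RYU) = (YR² + YU² - RU²) / (2·YR·YU)
  ∠RYU = 67.38°

Step 8: From RV = √106, RY = 5, VY = 9, by the inverse law of cosines:
  cos(∠VRY) = (RV² + RY² - VY²) / (2·RV·RY)
  ∠VRY = 60.95°

Step 9: From UR = 12, UY = 13, RY = 5, by the inverse law of cosines:
  cos(∠RUY) = (UR² + UY² - RY²) / (2·UR·UY)
  ∠RUY = 22.62°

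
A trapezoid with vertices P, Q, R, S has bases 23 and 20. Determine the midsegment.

The midsegment (median) of a trapezoid connects the midpoints of the non-parallel sides.
Its length is the average of the two bases: (23 + 20) / 2 = 43/2.

43/2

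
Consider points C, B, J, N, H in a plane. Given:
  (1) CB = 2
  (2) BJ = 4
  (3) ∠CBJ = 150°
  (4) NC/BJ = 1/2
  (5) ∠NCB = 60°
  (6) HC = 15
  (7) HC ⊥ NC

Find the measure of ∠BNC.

From the given relations: NC = 1/2·BJ = 1/2·4 = 2.
Step 1: By the law of cosines on triangle NCB: NB² = 2² + 2² − 2·2·2·cos(60°) = 4, so NB = 2.
Step 2: By the inverse law of cosines on triangle BNC: cos(∠BNC) = (2² + 2² − 2²) / (2·2·2) = 4/8 = 0.5, so ∠BNC = 60°.

Therefore, the measure of angle ∠BNC = 60°.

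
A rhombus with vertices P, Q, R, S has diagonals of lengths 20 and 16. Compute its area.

Area = (20 * 16) / 2 = 320 / 2 = 160

160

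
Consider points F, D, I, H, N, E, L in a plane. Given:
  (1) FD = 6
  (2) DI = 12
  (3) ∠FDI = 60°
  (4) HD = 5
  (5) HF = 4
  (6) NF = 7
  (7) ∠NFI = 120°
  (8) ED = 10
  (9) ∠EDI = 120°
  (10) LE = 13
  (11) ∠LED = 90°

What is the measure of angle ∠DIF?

Step 1: By the law of cosines on triangle IDF: IF² = 12² + 6² − 2·12·6·cos(60°) = 108, so IF = 6·√3.
Step 2: By the inverse law of cosines on triangle DIF: cos(∠DIF) = (12² + (6·√3)² − 6²) / (2·12·6·√3) = 216/249.42 = 0.866, so ∠DIF = 30°.

Therefore, the measure of angle ∠DIF = 30°.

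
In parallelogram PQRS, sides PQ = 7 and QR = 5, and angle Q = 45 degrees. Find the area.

Area = 7 * 5 * sin(45°) = 35 * sqrt(2)/2 = 35*sqrt(2)/2

35*sqrt(2)/2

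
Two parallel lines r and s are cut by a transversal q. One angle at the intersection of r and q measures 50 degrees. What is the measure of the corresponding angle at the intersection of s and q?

When a transversal crosses parallel lines, angles in the same position at each intersection are called corresponding angles.
These are always equal, so the answer is 50 degrees.

50 degrees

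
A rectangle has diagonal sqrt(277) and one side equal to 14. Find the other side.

The diagonal of a rectangle forms a right triangle with the two sides.
Rearranging the Pythagorean theorem: missing side = sqrt(d^2 - known^2).
= sqrt(277 - 196) = sqrt(81) = 9.

9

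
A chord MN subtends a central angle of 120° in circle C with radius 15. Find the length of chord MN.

Chord length = 2r sin(θ/2)
= 2 × 15 × sin(120°/2)
= 2 × 15 × sin(60°)
= 15*sqrt(3)

15*sqrt(3)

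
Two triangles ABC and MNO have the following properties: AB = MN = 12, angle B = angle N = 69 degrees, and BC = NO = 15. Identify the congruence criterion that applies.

The given information provides:
AB = MN = 12, angle B = angle N = 69 degrees, and BC = NO = 15
This matches the SAS congruence theorem.
Two pairs of corresponding sides and the included angle are equal (Side-Angle-Side).

SAS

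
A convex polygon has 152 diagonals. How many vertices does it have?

Using d = n(n - 3)/2, we solve 152 = n(n - 3)/2.
So n(n - 3) = 304.
Testing n = 19: 19 * 16 = 304 = 304. Correct.
The polygon has 19 sides.

19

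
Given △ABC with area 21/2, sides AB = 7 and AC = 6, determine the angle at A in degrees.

sin(C) = 2 * 21/2 / (7 * 6) = 1/2, so C = arcsin(1/2) = 30°.
Since sin(180° - C) = sin(C), the obtuse angle 150° gives the same area, so C = 30° or C = 150°.

30° or 150°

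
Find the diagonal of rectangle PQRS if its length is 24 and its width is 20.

Using the Pythagorean theorem:
d² = 24² + 20² = 576 + 400 = 976
d = sqrt(976) = 4*sqrt(61)

4*sqrt(61)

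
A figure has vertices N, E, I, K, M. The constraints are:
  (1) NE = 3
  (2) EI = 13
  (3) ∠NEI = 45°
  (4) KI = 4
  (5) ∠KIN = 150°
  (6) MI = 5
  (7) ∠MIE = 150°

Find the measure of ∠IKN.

Step 1: By the law of cosines on triangle NEI: NI² = 3² + 13² − 2·3·13·cos(45°) = 122.85, so NI ≈ 11.08.
Step 2: By the law of cosines on triangle KIN: KN² = 4² + 11.08² − 2·4·11.08·cos(150°) = 215.63, so KN ≈ 14.68.
Step 3: By the inverse law of cosines on triangle IKN: cos(∠IKN) = (4² + 14.68² − 11.08²) / (2·4·14.68) = 108.79/117.48 = 0.9261, so ∠IKN = 22.17°.

Therefore, the measure of angle ∠IKN = 22.17°.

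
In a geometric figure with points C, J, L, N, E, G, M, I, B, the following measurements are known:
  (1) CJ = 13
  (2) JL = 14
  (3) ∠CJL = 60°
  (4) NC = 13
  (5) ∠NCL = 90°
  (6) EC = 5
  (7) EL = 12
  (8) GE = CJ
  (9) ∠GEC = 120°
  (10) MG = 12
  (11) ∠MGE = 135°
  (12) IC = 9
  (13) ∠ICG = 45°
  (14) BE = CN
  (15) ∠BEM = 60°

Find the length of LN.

Step 1: By the law of cosines on triangle LJC: LC² = 14² + 13² − 2·14·13·cos(60°) = 183, so LC = √183.
Step 2: By the law of cosines on triangle LCN: LN² = √183² + 13² − 2·√183·13·cos(90°) = 352, so LN = 4·√22.

Therefore, the length of LN = 4·√22.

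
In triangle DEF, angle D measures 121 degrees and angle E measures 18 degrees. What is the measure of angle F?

Let angle F = x. Then 121 + 18 + x = 180.
x = 180 - 139 = 41 degrees.

41 degrees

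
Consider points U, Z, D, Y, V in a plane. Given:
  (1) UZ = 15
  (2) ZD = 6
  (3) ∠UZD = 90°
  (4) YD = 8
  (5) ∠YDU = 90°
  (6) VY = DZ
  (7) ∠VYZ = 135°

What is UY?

Step 1: By the law of cosines on triangle UZD: UD² = 15² + 6² − 2·15·6·cos(90°) = 261, so UD = 3·√29.
Step 2: By the law of cosines on triangle UDY: UY² = (3·√29)² + 8² − 2·3·√29·8·cos(90°) = 325, so UY = 5·√13.

Therefore, the length of UY = 5·√13.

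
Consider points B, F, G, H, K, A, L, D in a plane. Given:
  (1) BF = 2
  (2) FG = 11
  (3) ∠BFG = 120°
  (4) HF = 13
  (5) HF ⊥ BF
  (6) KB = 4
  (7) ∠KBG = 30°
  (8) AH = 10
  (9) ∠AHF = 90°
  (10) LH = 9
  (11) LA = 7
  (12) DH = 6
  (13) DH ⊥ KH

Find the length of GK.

Step 1: By the law of cosines on triangle BFG: BG² = 2² + 11² − 2·2·11·cos(120°) = 147, so BG = 7·√3.
Step 2: By the law of cosines on triangle GBK: GK² = (7·√3)² + 4² − 2·7·√3·4·cos(30°) = 79, so GK = √79.

Therefore, the length of GK = √79.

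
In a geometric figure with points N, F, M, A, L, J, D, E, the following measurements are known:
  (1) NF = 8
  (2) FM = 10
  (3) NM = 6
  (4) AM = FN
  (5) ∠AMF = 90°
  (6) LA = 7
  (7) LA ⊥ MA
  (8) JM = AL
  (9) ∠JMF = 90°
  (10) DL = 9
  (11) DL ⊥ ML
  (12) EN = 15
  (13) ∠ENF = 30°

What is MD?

From the given relations: AM = FN = 8.
Step 1: By the law of cosines on triangle LAM: LM² = 7² + 8² − 2·7·8·cos(90°) = 113, so LM = √113.
Step 2: By the law of cosines on triangle MLD: MD² = √113² + 9² − 2·√113·9·cos(90°) = 194, so MD = √194.

Therefore, the length of MD = √194.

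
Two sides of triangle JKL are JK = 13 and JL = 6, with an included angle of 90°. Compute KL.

By the law of cosines: KL^2 = JK^2 + JL^2 - 2*JK*JL*cos(J)
KL^2 = 13^2 + 6^2 - 2*13*6*cos(90°)
KL^2 = 169 + 36 - 156*(0)
KL^2 = 205
KL = sqrt(205)

sqrt(205)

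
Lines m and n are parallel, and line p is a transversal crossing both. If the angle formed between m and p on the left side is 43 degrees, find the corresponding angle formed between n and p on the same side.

Corresponding angles are equal: 43 degrees.

43 degrees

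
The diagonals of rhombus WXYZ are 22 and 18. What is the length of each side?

In a rhombus, the diagonals bisect each other perpendicularly, creating four congruent right triangles.
Each triangle has legs 11 (half of 22) and 9 (half of 18).
The hypotenuse of each right triangle is a side of the rhombus:
side = sqrt(11^2 + 9^2) = sqrt(202)

sqrt(202)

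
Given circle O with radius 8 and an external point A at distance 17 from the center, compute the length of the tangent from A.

The tangent, radius, and line from the external point to the center form a right triangle.
The right angle is where the tangent meets the radius.
By the Pythagorean theorem: tangent² + 8² = 17²
tangent² = 289 - 64 = 225
tangent = 15

15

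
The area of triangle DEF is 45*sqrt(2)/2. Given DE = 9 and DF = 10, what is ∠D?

From the SAS area formula Area = (1/2)ab sin(C), rearranging gives sin(C) = 2*Area/(ab).
sin(C) = 2 * 45*sqrt(2)/2 / (90) = sqrt(2)/2.
Therefore C = arcsin(sqrt(2)/2) = 45°.
Since sin(180° - C) = sin(C), the obtuse angle 135° gives the same area, so C = 45° or C = 135°.

45° or 135°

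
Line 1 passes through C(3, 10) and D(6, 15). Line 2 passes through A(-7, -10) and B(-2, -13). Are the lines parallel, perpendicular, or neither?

Slope of line 1: m1 = (15 - 10)/(6 - 3) = 5/3 = 5/3
Slope of line 2: m2 = (-13 - -10)/(-2 - -7) = -3/5 = -3/5
Two lines are perpendicular when the product of their slopes is -1 (negative reciprocals).
m1 * m2 = (5/3) * (-3/5) = -1, confirming perpendicularity.

Perpendicular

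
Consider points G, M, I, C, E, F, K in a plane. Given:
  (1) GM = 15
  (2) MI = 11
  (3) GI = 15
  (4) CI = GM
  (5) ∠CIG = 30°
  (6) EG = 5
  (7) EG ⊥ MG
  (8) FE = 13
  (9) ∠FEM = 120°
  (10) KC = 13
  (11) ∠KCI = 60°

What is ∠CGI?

From the given relations: CI = GM = 15.
Step 1: By the law of cosines on triangle GIC: GC² = 15² + 15² − 2·15·15·cos(30°) = 60.29, so GC ≈ 7.76.
Step 2: By the inverse law of cosines on triangle CGI: cos(∠CGI) = (7.76² + 15² − 15²) / (2·7.76·15) = 60.29/232.94 = 0.2588, so ∠CGI = 75°.

Therefore, the measure of angle ∠CGI = 75°.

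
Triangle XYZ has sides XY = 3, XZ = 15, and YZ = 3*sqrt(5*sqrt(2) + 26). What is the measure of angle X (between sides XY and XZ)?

cos(X) = (3² + 15² - (3*sqrt(5*sqrt(2) + 26))²) / (2 × 3 × 15) = -sqrt(2)/2, so X = arccos(-sqrt(2)/2) = 135°.

135°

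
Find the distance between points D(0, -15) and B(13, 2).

The horizontal distance is |13 - 0| = 13 and the vertical distance is |2 - -15| = 17.
By the Pythagorean theorem, d = sqrt(13^2 + 17^2) = sqrt(458).

sqrt(458)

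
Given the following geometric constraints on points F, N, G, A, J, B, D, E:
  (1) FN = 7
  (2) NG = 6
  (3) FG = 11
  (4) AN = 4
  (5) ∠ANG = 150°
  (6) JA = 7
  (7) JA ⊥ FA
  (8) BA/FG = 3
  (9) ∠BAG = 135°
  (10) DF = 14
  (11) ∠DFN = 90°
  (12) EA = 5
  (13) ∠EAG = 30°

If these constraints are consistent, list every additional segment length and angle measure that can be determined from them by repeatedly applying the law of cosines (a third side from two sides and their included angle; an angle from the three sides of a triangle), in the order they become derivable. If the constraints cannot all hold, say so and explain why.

The constraints are consistent. Derivable facts, in order:
After 1 step:
- GA ≈ 9.67
- ND = 7·√5
- ∠FGN = 35.1°
- ∠FNG = 115.38°
- ∠GFN = 29.53°
After 2 steps:
- GB ≈ 40.42
- GE ≈ 5.9
- ∠AGN = 11.93°
- ∠DNF = 63.43°
- ∠FDN = 26.57°
- ∠GAN = 18.07°
After 3 steps:
- ∠ABG = 9.74°
- ∠AEG = 124.92°
- ∠AGB = 35.26°
- ∠AGE = 25.08°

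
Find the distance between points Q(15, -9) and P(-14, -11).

d = sqrt((-29)^2 + (-2)^2) = sqrt(845) = 13*sqrt(5)

13*sqrt(5)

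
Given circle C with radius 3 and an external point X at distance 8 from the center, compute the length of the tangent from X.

The tangent, radius, and line from the external point to the center form a right triangle.
The right angle is where the tangent meets the radius.
By the Pythagorean theorem: tangent² + 3² = 8²
tangent² = 64 - 9 = 55
tangent = sqrt(55)

sqrt(55)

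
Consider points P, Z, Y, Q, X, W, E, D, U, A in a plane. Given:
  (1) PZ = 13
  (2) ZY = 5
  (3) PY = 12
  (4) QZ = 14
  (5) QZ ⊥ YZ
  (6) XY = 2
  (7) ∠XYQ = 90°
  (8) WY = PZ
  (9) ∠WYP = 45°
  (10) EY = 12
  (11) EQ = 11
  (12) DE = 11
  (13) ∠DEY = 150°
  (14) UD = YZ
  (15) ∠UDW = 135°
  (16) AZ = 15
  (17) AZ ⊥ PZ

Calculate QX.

Step 1: By the law of cosines on triangle QZY: QY² = 14² + 5² − 2·14·5·cos(90°) = 221, so QY ≈ 14.87.
Step 2: By the law of cosines on triangle QYX: QX² = 14.87² + 2² − 2·14.87·2·cos(90°) = 225, so QX = 15.

Therefore, the length of QX = 15.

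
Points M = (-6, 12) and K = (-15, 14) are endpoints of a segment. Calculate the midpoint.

M = ((x₁ + x₂)/2, (y₁ + y₂)/2)
= ((-6 + -15)/2, (12 + 14)/2)
= (-21/2, 26/2) = (-21/2, 13)

(-21/2, 13)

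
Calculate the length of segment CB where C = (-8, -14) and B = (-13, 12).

d = sqrt((-5)^2 + (26)^2) = sqrt(701)

sqrt(701)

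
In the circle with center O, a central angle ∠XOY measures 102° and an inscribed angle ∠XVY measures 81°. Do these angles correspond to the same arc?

By the inscribed angle theorem, the inscribed angle for a central angle of 102° should be 102° / 2 = 51°.
The given inscribed angle is 81°, which does not equal 51°.
Therefore, no, they do not correspond to the same arc.

No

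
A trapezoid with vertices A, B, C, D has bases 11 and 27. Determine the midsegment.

The midsegment (median) of a trapezoid connects the midpoints of the non-parallel sides.
Its length is the average of the two bases: (11 + 27) / 2 = 19.

19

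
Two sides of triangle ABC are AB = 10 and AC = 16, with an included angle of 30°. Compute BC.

When two sides and the included angle are known, the law of cosines gives the third side.
c^2 = a^2 + b^2 - 2ab cos(C) generalizes the Pythagorean theorem to non-right triangles.
Here: BC^2 = 100 + 256 - 320*(sqrt(3)/2) = 356 - 160*sqrt(3)
BC = 2*sqrt(89 - 40*sqrt(3))

2*sqrt(89 - 40*sqrt(3))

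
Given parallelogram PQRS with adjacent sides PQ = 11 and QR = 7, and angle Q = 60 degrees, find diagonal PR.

The diagonal of a parallelogram can be found by treating two adjacent sides and the diagonal as a triangle.
Applying the law of cosines with sides 11, 7 and included angle 60°:
d^2 = 121 + 49 - 154*cos(60°) = 93
d = sqrt(93)

sqrt(93)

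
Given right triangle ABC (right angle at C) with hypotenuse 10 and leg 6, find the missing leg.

Rearranging the Pythagorean theorem to solve for the unknown leg:
leg^2 = hypotenuse^2 - known_leg^2 = 100 - 36 = 64
leg = sqrt(64) = 8.

8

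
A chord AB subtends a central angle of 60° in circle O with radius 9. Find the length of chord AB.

Chord length = 2r sin(θ/2)
= 2 × 9 × sin(60°/2)
= 2 × 9 × sin(30°)
= 9

9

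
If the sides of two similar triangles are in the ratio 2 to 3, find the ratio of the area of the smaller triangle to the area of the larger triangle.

Area scales with the square of linear dimensions. If every length is multiplied by 2/3, then the area is multiplied by (2/3)^2 = 4/9.
The area ratio is 4:9.

4:9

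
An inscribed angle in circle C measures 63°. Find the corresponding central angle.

By the inscribed angle theorem, the central angle is twice the inscribed angle.
Central angle = 2 × 63° = 126°

126°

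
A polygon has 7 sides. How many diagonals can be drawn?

Each of the 7 vertices connects to 4 non-adjacent vertices via diagonals.
Total connections = 7 × 4 = 28, but each diagonal is counted twice.
Number of diagonals = 28 / 2 = 14.

14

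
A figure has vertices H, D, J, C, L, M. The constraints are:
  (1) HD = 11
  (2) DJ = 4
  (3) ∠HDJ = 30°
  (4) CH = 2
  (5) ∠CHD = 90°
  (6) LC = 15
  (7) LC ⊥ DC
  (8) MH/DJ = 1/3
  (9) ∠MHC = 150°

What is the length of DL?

Step 1: By the law of cosines on triangle CHD: CD² = 2² + 11² − 2·2·11·cos(90°) = 125, so CD = 5·√5.
Step 2: By the law of cosines on triangle DCL: DL² = (5·√5)² + 15² − 2·5·√5·15·cos(90°) = 350, so DL = 5·√14.

Therefore, the length of DL = 5·√14.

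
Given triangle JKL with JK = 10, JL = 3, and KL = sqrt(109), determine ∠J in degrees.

By the inverse law of cosines: cos(J) = (JK² + JL² - KL²) / (2 × JK × JL)
cos(J) = (10² + 3² - (sqrt(109))²) / (2 × 10 × 3)
cos(J) = (100 + 9 - (109)) / 60
cos(J) = 0
J = arccos(0) = 90°

90°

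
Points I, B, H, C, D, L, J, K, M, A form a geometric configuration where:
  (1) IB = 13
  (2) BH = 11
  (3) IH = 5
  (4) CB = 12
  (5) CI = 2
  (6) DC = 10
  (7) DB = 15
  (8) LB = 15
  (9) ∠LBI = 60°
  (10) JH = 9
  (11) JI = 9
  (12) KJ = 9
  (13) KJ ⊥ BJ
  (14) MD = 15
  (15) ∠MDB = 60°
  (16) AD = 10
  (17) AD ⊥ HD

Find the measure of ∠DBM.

Step 1: By the law of cosines on triangle BDM: BM² = 15² + 15² − 2·15·15·cos(60°) = 225, so BM = 15.
Step 2: By the inverse law of cosines on triangle DBM: cos(∠DBM) = (15² + 15² − 15²) / (2·15·15) = 225/450 = 0.5, so ∠DBM = 60°.

Therefore, the measure of angle ∠DBM = 60°.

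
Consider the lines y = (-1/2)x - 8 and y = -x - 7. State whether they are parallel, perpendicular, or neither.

Slope of line 1: m1 = -1/2
Slope of line 2: m2 = -1
m1 != m2 (-1/2 != -1), so not parallel.
m1 * m2 = (-1/2) * (-1) = 1/2 != -1, so not perpendicular.
The lines are neither parallel nor perpendicular.

Neither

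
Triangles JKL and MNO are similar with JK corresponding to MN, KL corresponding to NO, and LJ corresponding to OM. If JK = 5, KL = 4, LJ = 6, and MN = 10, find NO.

Since the triangles are similar, the ratio of corresponding sides is constant.
Scale factor k = MN / JK = 10 / 5 = 2
NO = k * KL = 2 * 4 = 8

8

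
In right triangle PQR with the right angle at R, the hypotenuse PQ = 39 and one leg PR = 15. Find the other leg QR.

Rearranging the Pythagorean theorem to solve for the unknown leg:
leg^2 = hypotenuse^2 - known_leg^2 = 1521 - 225 = 1296
leg = sqrt(1296) = 36.

36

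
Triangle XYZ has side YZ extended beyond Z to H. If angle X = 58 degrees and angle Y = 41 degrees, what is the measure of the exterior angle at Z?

Exterior angle = 58 + 41 = 99 degrees (exterior angle theorem).

99 degrees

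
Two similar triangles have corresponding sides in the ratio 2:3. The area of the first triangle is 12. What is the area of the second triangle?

For similar figures, the area ratio equals the square of the side ratio.
Side ratio (the first triangle to the second triangle) = 2:3, so area ratio = 2^2:3^2 = 4:9.
If the area of the first triangle is 12, then the area of the second triangle = 12 * (9/4) = 27.

27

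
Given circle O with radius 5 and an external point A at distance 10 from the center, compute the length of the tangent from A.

tangent = √(d² - r²) = √(10² - 5²) = √(100 - 25) = √75 = 5*sqrt(3)

5*sqrt(3)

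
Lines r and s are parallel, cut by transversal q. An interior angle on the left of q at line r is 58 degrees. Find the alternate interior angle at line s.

Alternate interior angles lie on opposite sides of the transversal, between the parallel lines.
By the alternate interior angle theorem, they are equal: 58 degrees.

58 degrees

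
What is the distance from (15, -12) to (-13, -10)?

d = sqrt((-28)^2 + (2)^2) = sqrt(788) = 2*sqrt(197)

2*sqrt(197)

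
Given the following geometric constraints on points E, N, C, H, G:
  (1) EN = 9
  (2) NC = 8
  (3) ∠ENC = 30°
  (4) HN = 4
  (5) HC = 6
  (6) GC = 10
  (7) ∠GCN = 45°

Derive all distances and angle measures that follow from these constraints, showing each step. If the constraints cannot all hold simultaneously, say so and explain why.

The constraints are consistent.

Step 1: From EN = 9, NC = 8, and ∠ENC = 30°, by the law of cosines:
  EC² = EN² + NC² - 2·EN·NC·cos(30°) = 81 + 64 - 124.7 = 20.29
  EC ≈ 4.5

Step 2: From NC = 8, CG = 10, and ∠NCG = 45°, by the law of cosines:
  NG² = NC² + CG² - 2·NC·CG·cos(45°) = 64 + 100 - 113.1 = 50.86
  NG ≈ 7.13

Step 3: From NC = 8, NH = 4, CH = 6, by the inverse law of cosines:
  cos(∠CNH) = (NC² + NH² - CH²) / (2·NC·NH)
  ∠CNH = 46.57°

Step 4: From CH = 6, CN = 8, HN = 4, by the inverse law of cosines:
  cos(∠HCN) = (CH² + CN² - HN²) / (2·CH·CN)
  ∠HCN = 28.96°

Step 5: From HC = 6, HN = 4, CN = 8, by the inverse law of cosines:
  cos(∠CHN) = (HC² + HN² - CN²) / (2·HC·HN)
  ∠CHN = 104.48°

Step 6: From EC = 4.5, EN = 9, CN = 8, by the inverse law of cosines:
  cos(∠CEN) = (EC² + EN² - CN²) / (2·EC·EN)
  ∠CEN = 62.62°

Step 7: From NC = 8, NG = 7.13, CG = 10, by the inverse law of cosines:
  cos(∠CNG) = (NC² + NG² - CG²) / (2·NC·NG)
  ∠CNG = 82.52°

Step 8: From CE = 4.5, CN = 8, EN = 9, by the inverse law of cosines:
  cos(∠ECN) = (CE² + CN² - EN²) / (2·CE·CN)
  ∠ECN = 87.38°

Step 9: From GC = 10, GN = 7.13, CN = 8, by the inverse law of cosines:
  cos(∠CGN) = (GC² + GN² - CN²) / (2·GC·GN)
  ∠CGN = 52.48°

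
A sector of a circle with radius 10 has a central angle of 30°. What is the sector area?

The full circle has area πr² = π(10)² = 100*pi.
The sector covers 30° out of 360°, a fraction of 1/12.
Sector area = 100*pi × 1/12 = 25*pi/3.

25*pi/3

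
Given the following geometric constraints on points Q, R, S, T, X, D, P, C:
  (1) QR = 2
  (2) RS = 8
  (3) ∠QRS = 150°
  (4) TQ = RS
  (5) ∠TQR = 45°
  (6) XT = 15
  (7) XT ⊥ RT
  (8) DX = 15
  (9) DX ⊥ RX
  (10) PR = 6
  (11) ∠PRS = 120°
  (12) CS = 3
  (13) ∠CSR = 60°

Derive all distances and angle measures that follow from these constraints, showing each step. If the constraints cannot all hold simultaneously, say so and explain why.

The constraints are consistent.

From the given relations:
  TQ = RS = 8

Step 1: From QR = 2, RS = 8, and ∠QRS = 150°, by the law of cosines:
  QS² = QR² + RS² - 2·QR·RS·cos(150°) = 4 + 64 + 27.71 = 95.71
  QS ≈ 9.78

Step 2: From RQ = 2, QT = 8, and ∠RQT = 45°, by the law of cosines:
  RT² = RQ² + QT² - 2·RQ·QT·cos(45°) = 4 + 64 - 22.63 = 45.37
  RT ≈ 6.74

Step 3: From RS = 8, SC = 3, and ∠RSC = 60°, by the law of cosines:
  RC² = RS² + SC² - 2·RS·SC·cos(60°) = 64 + 9 - 24 = 49
  RC = 7

Step 4: From SR = 8, RP = 6, and ∠SRP = 120°, by the law of cosines:
  SP² = SR² + RP² - 2·SR·RP·cos(120°) = 64 + 36 + 48 = 148
  SP = 2·√37

Step 5: From RT = 6.74, TX = 15, and ∠RTX = 90°, by the law of cosines:
  RX² = RT² + TX² - 2·RT·TX·cos(90°) = 45.37 + 225 - 0 = 270.4
  RX ≈ 16.44

Step 6: From QR = 2, QS = 9.78, RS = 8, by the inverse law of cosines:
  cos(∠RQS) = (QR² + QS² - RS²) / (2·QR·QS)
  ∠RQS = 24.13°

Step 7: From RC = 7, RS = 8, CS = 3, by the inverse law of cosines:
  cos(∠CRS) = (RC² + RS² - CS²) / (2·RC·RS)
  ∠CRS = 21.79°

Step 8: From RQ = 2, RT = 6.74, QT = 8, by the inverse law of cosines:
  cos(∠QRT) = (RQ² + RT² - QT²) / (2·RQ·RT)
  ∠QRT = 122.88°

Step 9: From SP = 2·√37, SR = 8, PR = 6, by the inverse law of cosines:
  cos(∠PSR) = (SP² + SR² - PR²) / (2·SP·SR)
  ∠PSR = 25.28°

Step 10: From SQ = 9.78, SR = 8, QR = 2, by the inverse law of cosines:
  cos(∠QSR) = (SQ² + SR² - QR²) / (2·SQ·SR)
  ∠QSR = 5.87°

Step 11: From TQ = 8, TR = 6.74, QR = 2, by the inverse law of cosines:
  cos(∠QTR) = (TQ² + TR² - QR²) / (2·TQ·TR)
  ∠QTR = 12.12°

Step 12: From PR = 6, PS = 2·√37, RS = 8, by the inverse law of cosines:
  cos(∠RPS) = (PR² + PS² - RS²) / (2·PR·PS)
  ∠RPS = 34.72°

Step 13: From CR = 7, CS = 3, RS = 8, by the inverse law of cosines:
  cos(∠RCS) = (CR² + CS² - RS²) / (2·CR·CS)
  ∠RCS = 98.21°

Step 14: From RX = 16.44, XD = 15, and ∠RXD = 90°, by the law of cosines:
  RD² = RX² + XD² - 2·RX·XD·cos(90°) = 270.4 + 225 - 0 = 495.4
  RD ≈ 22.26

Step 15: From RT = 6.74, RX = 16.44, TX = 15, by the inverse law of cosines:
  cos(∠TRX) = (RT² + RX² - TX²) / (2·RT·RX)
  ∠TRX = 65.82°

Step 16: From XR = 16.44, XT = 15, RT = 6.74, by the inverse law of cosines:
  cos(∠RXT) = (XR² + XT² - RT²) / (2·XR·XT)
  ∠RXT = 24.18°

Step 17: From RD = 22.26, RX = 16.44, DX = 15, by the inverse law of cosines:
  cos(∠DRX) = (RD² + RX² - DX²) / (2·RD·RX)
  ∠DRX = 42.37°

Step 18: From DR = 22.26, DX = 15, RX = 16.44, by the inverse law of cosines:
  cos(∠RDX) = (DR² + DX² - RX²) / (2·DR·DX)
  ∠RDX = 47.63°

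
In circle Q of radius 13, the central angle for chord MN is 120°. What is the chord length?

Drop a perpendicular from the center to the chord, bisecting both the chord and the central angle.
Each half-chord = r sin(θ/2) = 13 sin(60°).
The full chord = 2 × 13 × sin(60°) = 13*sqrt(3).

13*sqrt(3)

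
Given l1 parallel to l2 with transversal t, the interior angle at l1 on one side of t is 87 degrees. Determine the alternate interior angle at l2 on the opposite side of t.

Alternate interior angles formed by parallel lines and a transversal are equal.
The given angle is 87 degrees.
The alternate interior angle = 87 degrees.

87 degrees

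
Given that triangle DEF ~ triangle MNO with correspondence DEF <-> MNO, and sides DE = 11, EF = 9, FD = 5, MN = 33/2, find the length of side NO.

Similar triangles have proportional sides. Setting up the proportion:
MN / DE = NO / EF
33/2 / 11 = NO / 9
NO = 9 * 33/2 / 11 = 27/2.

27/2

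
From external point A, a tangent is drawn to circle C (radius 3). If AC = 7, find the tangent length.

tangent = √(d² - r²) = √(7² - 3²) = √(49 - 9) = √40 = 2*sqrt(10)

2*sqrt(10)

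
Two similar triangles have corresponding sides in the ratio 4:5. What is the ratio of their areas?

Area scales with the square of linear dimensions. If every length is multiplied by 4/5, then the area is multiplied by (4/5)^2 = 16/25.
The area ratio is 16:25.

16:25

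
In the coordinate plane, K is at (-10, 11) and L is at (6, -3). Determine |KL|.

d = sqrt((16)^2 + (-14)^2) = sqrt(452) = 2*sqrt(113)

2*sqrt(113)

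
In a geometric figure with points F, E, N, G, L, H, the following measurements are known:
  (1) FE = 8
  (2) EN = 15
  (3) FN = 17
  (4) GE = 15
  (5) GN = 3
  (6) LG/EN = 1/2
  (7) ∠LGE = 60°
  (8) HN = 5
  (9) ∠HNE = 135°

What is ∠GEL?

From the given relations: LG = 1/2·EN = 1/2·15 ≈ 7.5.
Step 1: By the law of cosines on triangle EGL: EL² = 15² + 7.5² − 2·15·7.5·cos(60°) = 168.75, so EL ≈ 12.99.
Step 2: By the inverse law of cosines on triangle GEL: cos(∠GEL) = (15² + 12.99² − 7.5²) / (2·15·12.99) = 337.5/389.71 = 0.866, so ∠GEL = 30°.

Therefore, the measure of angle ∠GEL = 30°.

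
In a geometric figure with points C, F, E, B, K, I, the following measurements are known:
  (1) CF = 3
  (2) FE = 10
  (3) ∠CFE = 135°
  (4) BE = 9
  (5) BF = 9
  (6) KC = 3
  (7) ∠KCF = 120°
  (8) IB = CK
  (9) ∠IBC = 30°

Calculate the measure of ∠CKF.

Step 1: By the law of cosines on triangle KCF: KF² = 3² + 3² − 2·3·3·cos(120°) = 27, so KF = 3·√3.
Step 2: By the inverse law of cosines on triangle CKF: cos(∠CKF) = (3² + (3·√3)² − 3²) / (2·3·3·√3) = 27/31.18 = 0.866, so ∠CKF = 30°.

Therefore, the measure of angle ∠CKF = 30°.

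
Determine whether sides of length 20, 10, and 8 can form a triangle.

No.
The triangle inequality is violated: 10 + 8 = 18 ≤ 20.
These lengths cannot form a triangle.

No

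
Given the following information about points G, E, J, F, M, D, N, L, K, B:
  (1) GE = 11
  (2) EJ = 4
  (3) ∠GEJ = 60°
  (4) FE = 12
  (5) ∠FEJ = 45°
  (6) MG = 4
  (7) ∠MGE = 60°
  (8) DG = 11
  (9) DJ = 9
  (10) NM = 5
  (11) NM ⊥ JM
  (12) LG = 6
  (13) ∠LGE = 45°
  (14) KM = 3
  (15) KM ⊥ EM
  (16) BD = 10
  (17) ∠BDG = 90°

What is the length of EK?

Step 1: By the law of cosines on triangle EGM: EM² = 11² + 4² − 2·11·4·cos(60°) = 93, so EM = √93.
Step 2: By the law of cosines on triangle EMK: EK² = √93² + 3² − 2·√93·3·cos(90°) = 102, so EK = √102.

Therefore, the length of EK = √102.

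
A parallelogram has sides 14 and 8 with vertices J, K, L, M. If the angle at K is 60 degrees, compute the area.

The area of a parallelogram equals the product of two adjacent sides times the sine of the included angle.
This is because the height equals 8 * sin(60°) = 4*sqrt(3).
Area = 14 * 4*sqrt(3) = 56*sqrt(3)

56*sqrt(3)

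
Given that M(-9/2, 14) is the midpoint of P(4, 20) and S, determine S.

Using the midpoint formula: M = ((x1 + x2)/2, (y1 + y2)/2)
We know M = (-9/2, 14) and P = (4, 20)
For x: -9/2 = (4 + x2)/2, so x2 = 2*-9/2 - 4 = -13
For y: 14 = (20 + y2)/2, so y2 = 2*14 - 20 = 8
S = (-13, 8)

(-13, 8)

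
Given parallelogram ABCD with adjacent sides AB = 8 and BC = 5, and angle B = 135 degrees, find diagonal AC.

The diagonal of a parallelogram can be found by treating two adjacent sides and the diagonal as a triangle.
Applying the law of cosines with sides 8, 5 and included angle 135°:
d^2 = 64 + 25 - 80*cos(135°) = 40*sqrt(2) + 89
d = sqrt(40*sqrt(2) + 89)

sqrt(40*sqrt(2) + 89)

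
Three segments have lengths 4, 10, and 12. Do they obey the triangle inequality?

For three segments to close into a triangle, no single side can be as long as the other two combined.
The longest side is 12, and 4 + 10 = 14 > 12.
A triangle can be formed.

Yes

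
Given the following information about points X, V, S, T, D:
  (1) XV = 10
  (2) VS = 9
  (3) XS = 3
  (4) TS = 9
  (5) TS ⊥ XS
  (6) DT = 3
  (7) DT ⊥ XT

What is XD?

Step 1: By the law of cosines on triangle XST: XT² = 3² + 9² − 2·3·9·cos(90°) = 90, so XT = 3·√10.
Step 2: By the law of cosines on triangle XTD: XD² = (3·√10)² + 3² − 2·3·√10·3·cos(90°) = 99, so XD = 3·√11.

Therefore, the length of XD = 3·√11.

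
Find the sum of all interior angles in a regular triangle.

The sum of interior angles of an n-sided polygon is (n - 2) * 180.
For n = 3: (3 - 2) * 180 = 1 * 180 = 180 degrees.

180 degrees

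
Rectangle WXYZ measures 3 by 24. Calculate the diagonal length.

A rectangle's diagonal splits it into two right triangles, with the diagonal as the hypotenuse.
By the Pythagorean theorem, d^2 = 3^2 + 24^2 = 585.
Therefore d = sqrt(585) = 3*sqrt(65).

3*sqrt(65)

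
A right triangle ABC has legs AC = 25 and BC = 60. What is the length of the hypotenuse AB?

By the Pythagorean theorem: AB^2 = AC^2 + BC^2
AB^2 = 25^2 + 60^2 = 625 + 3600 = 4225
AB = sqrt(4225) = 65

65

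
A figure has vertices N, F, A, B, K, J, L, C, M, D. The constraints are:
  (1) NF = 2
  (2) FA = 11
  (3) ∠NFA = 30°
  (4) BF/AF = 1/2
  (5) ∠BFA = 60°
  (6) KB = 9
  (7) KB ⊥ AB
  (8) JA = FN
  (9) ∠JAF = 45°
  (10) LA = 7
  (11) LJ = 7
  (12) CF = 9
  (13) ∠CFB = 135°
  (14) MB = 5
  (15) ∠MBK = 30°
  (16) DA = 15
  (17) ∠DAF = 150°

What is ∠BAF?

From the given relations: BF = 1/2·AF = 1/2·11 ≈ 5.5.
Step 1: By the law of cosines on triangle AFB: AB² = 11² + 5.5² − 2·11·5.5·cos(60°) = 90.75, so AB ≈ 9.53.
Step 2: By the inverse law of cosines on triangle BAF: cos(∠BAF) = (9.53² + 11² − 5.5²) / (2·9.53·11) = 181.5/209.58 = 0.866, so ∠BAF = 30°.

Therefore, the measure of angle ∠BAF = 30°.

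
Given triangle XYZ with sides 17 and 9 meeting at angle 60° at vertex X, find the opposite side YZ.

Law of cosines: YZ^2 = 17^2 + 9^2 - 2(17)(9)cos(60°) = 217, so YZ = sqrt(217).

sqrt(217)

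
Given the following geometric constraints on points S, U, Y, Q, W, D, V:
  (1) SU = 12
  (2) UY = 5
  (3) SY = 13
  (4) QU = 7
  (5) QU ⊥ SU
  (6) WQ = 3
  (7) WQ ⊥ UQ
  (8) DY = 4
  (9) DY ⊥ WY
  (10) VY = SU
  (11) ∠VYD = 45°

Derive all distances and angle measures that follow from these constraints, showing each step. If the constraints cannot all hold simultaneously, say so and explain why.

The constraints are consistent.

From the given relations:
  VY = SU = 12

Step 1: From SU = 12, UQ = 7, and ∠SUQ = 90°, by the law of cosines:
  SQ² = SU² + UQ² - 2·SU·UQ·cos(90°) = 144 + 49 - 0 = 193
  SQ = √193

Step 2: From UQ = 7, QW = 3, and ∠UQW = 90°, by the law of cosines:
  UW² = UQ² + QW² - 2·UQ·QW·cos(90°) = 49 + 9 - 0 = 58
  UW = √58

Step 3: From DY = 4, YV = 12, and ∠DYV = 45°, by the law of cosines:
  DV² = DY² + YV² - 2·DY·YV·cos(45°) = 16 + 144 - 67.88 = 92.12
  DV ≈ 9.6

Step 4: From SU = 12, SY = 13, UY = 5, by the inverse law of cosines:
  cos(∠USY) = (SU² + SY² - UY²) / (2·SU·SY)
  ∠USY = 22.62°

Step 5: From US = 12, UY = 5, SY = 13, by the inverse law of cosines:
  cos(∠SUY) = (US² + UY² - SY²) / (2·US·UY)
  ∠SUY = 90°

Step 6: From YS = 13, YU = 5, SU = 12, by the inverse law of cosines:
  cos(∠SYU) = (YS² + YU² - SU²) / (2·YS·YU)
  ∠SYU = 67.38°

Step 7: From SQ = √193, SU = 12, QU = 7, by the inverse law of cosines:
  cos(∠QSU) = (SQ² + SU² - QU²) / (2·SQ·SU)
  ∠QSU = 30.26°

Step 8: From UQ = 7, UW = √58, QW = 3, by the inverse law of cosines:
  cos(∠QUW) = (UQ² + UW² - QW²) / (2·UQ·UW)
  ∠QUW = 23.2°

Step 9: From QS = √193, QU = 7, SU = 12, by the inverse law of cosines:
  cos(∠SQU) = (QS² + QU² - SU²) / (2·QS·QU)
  ∠SQU = 59.74°

Step 10: From WQ = 3, WU = √58, QU = 7, by the inverse law of cosines:
  cos(∠QWU) = (WQ² + WU² - QU²) / (2·WQ·WU)
  ∠QWU = 66.8°

Step 11: From DV = 9.6, DY = 4, VY = 12, by the inverse law of cosines:
  cos(∠VDY) = (DV² + DY² - VY²) / (2·DV·DY)
  ∠VDY = 117.86°

Step 12: From VD = 9.6, VY = 12, DY = 4, by the inverse law of cosines:
  cos(∠DVY) = (VD² + VY² - DY²) / (2·VD·VY)
  ∠DVY = 17.14°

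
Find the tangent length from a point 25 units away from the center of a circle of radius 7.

The tangent, radius, and line from the external point to the center form a right triangle.
The right angle is where the tangent meets the radius.
By the Pythagorean theorem: tangent² + 7² = 25²
tangent² = 625 - 49 = 576
tangent = 24

24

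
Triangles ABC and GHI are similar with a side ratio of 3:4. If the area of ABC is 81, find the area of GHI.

Area ratio = (3/4)^2 = 9/16. Area of GHI = 81 * 16/9 = 144.

144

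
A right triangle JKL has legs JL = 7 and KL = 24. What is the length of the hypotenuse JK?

By the Pythagorean theorem: JK^2 = JL^2 + KL^2
JK^2 = 7^2 + 24^2 = 49 + 576 = 625
JK = sqrt(625) = 25

25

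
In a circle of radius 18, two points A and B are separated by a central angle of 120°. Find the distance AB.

Chord length = 2r sin(θ/2)
= 2 × 18 × sin(120°/2)
= 2 × 18 × sin(60°)
= 18*sqrt(3)

18*sqrt(3)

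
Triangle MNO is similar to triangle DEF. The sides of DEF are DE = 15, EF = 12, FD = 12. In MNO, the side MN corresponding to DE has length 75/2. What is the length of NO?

Since the triangles are similar, the ratio of corresponding sides is constant.
Scale factor k = MN / DE = 75/2 / 15 = 5/2
NO = k * EF = 5/2 * 12 = 30

30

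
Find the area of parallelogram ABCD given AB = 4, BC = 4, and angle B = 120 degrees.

Area = 4 * 4 * sin(120°) = 16 * sqrt(3)/2 = 8*sqrt(3)

8*sqrt(3)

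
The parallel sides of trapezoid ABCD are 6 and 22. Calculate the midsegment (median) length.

The midsegment (median) of a trapezoid connects the midpoints of the non-parallel sides.
Its length is the average of the two bases: (6 + 22) / 2 = 14.

14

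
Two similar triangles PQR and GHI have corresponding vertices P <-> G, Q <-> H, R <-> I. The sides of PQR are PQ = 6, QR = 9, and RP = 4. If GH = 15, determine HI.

k = 15/6 = 5/2. HI = 5/2 * 9 = 45/2.

45/2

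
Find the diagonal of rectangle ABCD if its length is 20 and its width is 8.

Using the Pythagorean theorem:
d² = 20² + 8² = 400 + 64 = 464
d = sqrt(464) = 4*sqrt(29)

4*sqrt(29)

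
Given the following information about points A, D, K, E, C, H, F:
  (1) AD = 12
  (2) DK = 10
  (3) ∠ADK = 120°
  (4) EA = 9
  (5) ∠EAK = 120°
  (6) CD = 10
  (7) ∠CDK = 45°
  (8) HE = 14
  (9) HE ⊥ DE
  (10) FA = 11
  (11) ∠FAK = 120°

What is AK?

Step 1: By the law of cosines on triangle ADK: AK² = 12² + 10² − 2·12·10·cos(120°) = 364, so AK = 2·√91.

Therefore, the length of AK = 2·√91.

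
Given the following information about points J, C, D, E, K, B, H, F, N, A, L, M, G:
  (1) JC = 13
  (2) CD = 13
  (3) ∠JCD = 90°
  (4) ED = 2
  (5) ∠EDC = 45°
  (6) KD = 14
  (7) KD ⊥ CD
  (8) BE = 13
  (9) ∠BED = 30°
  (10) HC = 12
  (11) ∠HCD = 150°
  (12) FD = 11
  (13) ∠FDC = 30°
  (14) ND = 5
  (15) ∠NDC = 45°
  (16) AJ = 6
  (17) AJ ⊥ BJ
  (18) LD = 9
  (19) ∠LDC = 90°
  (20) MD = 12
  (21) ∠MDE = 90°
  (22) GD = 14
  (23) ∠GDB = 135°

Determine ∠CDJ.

Step 1: By the law of cosines on triangle DCJ: DJ² = 13² + 13² − 2·13·13·cos(90°) = 338, so DJ = 13·√2.
Step 2: By the inverse law of cosines on triangle CDJ: cos(∠CDJ) = (13² + (13·√2)² − 13²) / (2·13·13·√2) = 338/478 = 0.7071, so ∠CDJ = 45°.

Therefore, the measure of angle ∠CDJ = 45°.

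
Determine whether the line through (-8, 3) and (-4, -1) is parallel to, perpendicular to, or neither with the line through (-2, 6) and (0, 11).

Slope of line 1: m1 = (-1 - 3)/(-4 - -8) = -4/4 = -1
Slope of line 2: m2 = (11 - 6)/(0 - -2) = 5/2 = 5/2
m1 != m2 and m1*m2 = -5/2 != -1. Neither.

Neither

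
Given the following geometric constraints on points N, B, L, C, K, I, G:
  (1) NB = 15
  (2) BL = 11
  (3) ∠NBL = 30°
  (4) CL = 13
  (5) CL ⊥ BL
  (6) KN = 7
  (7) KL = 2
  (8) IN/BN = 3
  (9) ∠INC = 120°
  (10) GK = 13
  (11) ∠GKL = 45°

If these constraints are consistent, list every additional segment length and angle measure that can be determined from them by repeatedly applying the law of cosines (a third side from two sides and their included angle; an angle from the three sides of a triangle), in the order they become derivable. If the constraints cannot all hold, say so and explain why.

The constraints are consistent. Derivable facts, in order:
After 1 step:
- BC ≈ 17.03
- LG ≈ 11.67
- NL ≈ 7.76
After 2 steps:
- ∠BCL = 40.24°
- ∠BLN = 104.86°
- ∠BNL = 45.14°
- ∠CBL = 49.76°
- ∠GLK = 128.04°
- ∠KGL = 6.96°
- ∠KLN = 60.65°
- ∠KNL = 14.42°
- ∠LKN = 104.93°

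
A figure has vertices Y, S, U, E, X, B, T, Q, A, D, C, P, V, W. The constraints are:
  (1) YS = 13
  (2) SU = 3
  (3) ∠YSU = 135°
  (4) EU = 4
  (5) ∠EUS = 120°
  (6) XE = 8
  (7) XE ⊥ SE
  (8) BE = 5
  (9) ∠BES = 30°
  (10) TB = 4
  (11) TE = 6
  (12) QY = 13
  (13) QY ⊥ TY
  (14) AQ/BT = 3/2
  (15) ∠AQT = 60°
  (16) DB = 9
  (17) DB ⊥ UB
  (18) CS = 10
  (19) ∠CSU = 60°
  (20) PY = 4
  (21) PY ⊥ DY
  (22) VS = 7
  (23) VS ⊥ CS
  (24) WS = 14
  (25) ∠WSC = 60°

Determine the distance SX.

Step 1: By the law of cosines on triangle EUS: ES² = 4² + 3² − 2·4·3·cos(120°) = 37, so ES = √37.
Step 2: By the law of cosines on triangle SEX: SX² = √37² + 8² − 2·√37·8·cos(90°) = 101, so SX = √101.

Therefore, the length of SX = √101.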